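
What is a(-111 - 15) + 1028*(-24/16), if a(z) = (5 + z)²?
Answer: 13099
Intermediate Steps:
a(-111 - 15) + 1028*(-24/16) = (5 + (-111 - 15))² + 1028*(-24/16) = (5 - 126)² + 1028*(-24*1/16) = (-121)² + 1028*(-3/2) = 14641 - 1542 = 13099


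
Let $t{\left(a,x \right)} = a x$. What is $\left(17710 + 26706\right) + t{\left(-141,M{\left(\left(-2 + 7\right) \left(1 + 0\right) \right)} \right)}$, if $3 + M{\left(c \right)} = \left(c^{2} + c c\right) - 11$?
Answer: $39340$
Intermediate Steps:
$M{\left(c \right)} = -14 + 2 c^{2}$ ($M{\left(c \right)} = -3 - \left(11 - c^{2} - c c\right) = -3 + \left(\left(c^{2} + c^{2}\right) - 11\right) = -3 + \left(2 c^{2} - 11\right) = -3 + \left(-11 + 2 c^{2}\right) = -14 + 2 c^{2}$)
$\left(17710 + 26706\right) + t{\left(-141,M{\left(\left(-2 + 7\right) \left(1 + 0\right) \right)} \right)} = \left(17710 + 26706\right) - 141 \left(-14 + 2 \left(\left(-2 + 7\right) \left(1 + 0\right)\right)^{2}\right) = 44416 - 141 \left(-14 + 2 \left(5 \cdot 1\right)^{2}\right) = 44416 - 141 \left(-14 + 2 \cdot 5^{2}\right) = 44416 - 141 \left(-14 + 2 \cdot 25\right) = 44416 - 141 \left(-14 + 50\right) = 44416 - 5076 = 39340$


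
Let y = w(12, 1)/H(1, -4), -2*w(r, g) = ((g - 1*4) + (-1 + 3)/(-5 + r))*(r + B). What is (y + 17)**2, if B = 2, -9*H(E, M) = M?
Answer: 57121/16 ≈ 3570.1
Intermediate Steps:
H(E, M) = -M/9
w(r, g) = -(2 + r)*(-4 + g + 2/(-5 + r))/2 (w(r, g) = -((g - 1*4) + (-1 + 3)/(-5 + r))*(r + 2)/2 = -((g - 4) + 2/(-5 + r))*(2 + r)/2 = -((-4 + g) + 2/(-5 + r))*(2 + r)/2 = -(-4 + g + 2/(-5 + r))*(2 + r)/2 = -(2 + r)*(-4 + g + 2/(-5 + r))/2)
y = 171/4 (y = ((-44 - 14*12 + 4*12**2 + 10*1 - 1*1*12**2 + 3*1*12)/(2*(-5 + 12)))/((-1/9*(-4))) = ((1/2)*(-44 - 168 + 4*144 + 10 - 1*1*144 + 36)/7)/(4/9) = ((1/2)*(1/7)*(-44 - 168 + 576 + 10 - 144 + 36))*(9/4) = ((1/2)*(1/7)*266)*(9/4) = 19*(9/4) = 171/4 ≈ 42.750)
(y + 17)**2 = (171/4 + 17)**2 = (239/4)**2 = 57121/16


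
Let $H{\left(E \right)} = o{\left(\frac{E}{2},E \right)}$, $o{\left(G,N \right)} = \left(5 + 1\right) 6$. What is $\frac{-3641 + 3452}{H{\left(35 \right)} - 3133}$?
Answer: $\frac{189}{3097} \approx 0.061027$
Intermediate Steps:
$o{\left(G,N \right)} = 36$ ($o{\left(G,N \right)} = 6 \cdot 6 = 36$)
$H{\left(E \right)} = 36$
$\frac{-3641 + 3452}{H{\left(35 \right)} - 3133} = \frac{-3641 + 3452}{36 - 3133} = - \frac{189}{-3097} = \left(-189\right) \left(- \frac{1}{3097}\right) = \frac{189}{3097}$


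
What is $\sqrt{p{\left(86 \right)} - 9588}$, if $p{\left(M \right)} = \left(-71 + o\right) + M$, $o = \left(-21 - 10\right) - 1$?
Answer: $i \sqrt{9605} \approx 98.005 i$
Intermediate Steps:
$o = -32$ ($o = -31 - 1 = -32$)
$p{\left(M \right)} = -103 + M$ ($p{\left(M \right)} = \left(-71 - 32\right) + M = -103 + M$)
$\sqrt{p{\left(86 \right)} - 9588} = \sqrt{\left(-103 + 86\right) - 9588} = \sqrt{-17 - 9588} = \sqrt{-9605} = i \sqrt{9605}$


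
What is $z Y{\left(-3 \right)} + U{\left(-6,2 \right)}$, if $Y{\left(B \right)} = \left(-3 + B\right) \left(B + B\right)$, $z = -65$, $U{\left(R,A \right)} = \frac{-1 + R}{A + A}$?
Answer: $- \frac{9367}{4} \approx -2341.8$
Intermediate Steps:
$U{\left(R,A \right)} = \frac{-1 + R}{2 A}$
$Y{\left(B \right)} = 2 B \left(-3 + B\right)$ ($Y{\left(B \right)} = \left(-3 + B\right) 2 B = 2 B \left(-3 + B\right)$)
$z Y{\left(-3 \right)} + U{\left(-6,2 \right)} = - 65 \cdot 2 \left(-3\right) \left(-3 - 3\right) + \frac{-1 - 6}{2 \cdot 2} = - 65 \cdot 2 \left(-3\right) \left(-6\right) + \frac{1}{2} \cdot \frac{1}{2} \left(-7\right) = \left(-65\right) 36 - \frac{7}{4} = -2340 - \frac{7}{4} = - \frac{9367}{4}$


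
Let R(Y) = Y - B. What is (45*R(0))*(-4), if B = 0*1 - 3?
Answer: -540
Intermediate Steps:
B = -3 (B = 0 - 3 = -3)
R(Y) = 3 + Y (R(Y) = Y - 1*(-3) = Y + 3 = 3 + Y)
(45*R(0))*(-4) = (45*(3 + 0))*(-4) = (45*3)*(-4) = 135*(-4) = -540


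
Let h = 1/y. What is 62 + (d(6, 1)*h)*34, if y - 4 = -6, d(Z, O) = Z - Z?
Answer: 62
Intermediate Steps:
d(Z, O) = 0
y = -2 (y = 4 - 6 = -2)
h = -½ (h = 1/(-2) = -½ ≈ -0.50000)
62 + (d(6, 1)*h)*34 = 62 + (0*(-½))*34 = 62 + 0*34 = 62 + 0 = 62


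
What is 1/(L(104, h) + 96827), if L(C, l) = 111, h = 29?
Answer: 1/96938 ≈ 1.0316e-5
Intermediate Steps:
1/(L(104, h) + 96827) = 1/(111 + 96827) = 1/96938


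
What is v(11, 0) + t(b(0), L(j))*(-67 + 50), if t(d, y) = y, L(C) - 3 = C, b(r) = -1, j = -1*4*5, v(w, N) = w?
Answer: 300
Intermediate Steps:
j = -20 (j = -4*5 = -20)
L(C) = 3 + C
v(11, 0) + t(b(0), L(j))*(-67 + 50) = 11 + (3 - 20)*(-67 + 50) = 11 - 17*(-17) = 11 + 289 = 300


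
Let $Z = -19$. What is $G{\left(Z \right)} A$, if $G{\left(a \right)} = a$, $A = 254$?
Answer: $-4826$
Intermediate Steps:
$G{\left(Z \right)} A = \left(-19\right) 254 = -4826$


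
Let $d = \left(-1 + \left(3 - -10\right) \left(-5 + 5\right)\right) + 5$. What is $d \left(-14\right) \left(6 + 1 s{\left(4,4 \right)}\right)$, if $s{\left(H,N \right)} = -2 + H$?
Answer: $-448$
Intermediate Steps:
$d = 4$ ($d = \left(-1 + \left(3 + 10\right) 0\right) + 5 = \left(-1 + 13 \cdot 0\right) + 5 = \left(-1 + 0\right) + 5 = -1 + 5 = 4$)
$d \left(-14\right) \left(6 + 1 s{\left(4,4 \right)}\right) = 4 \left(-14\right) \left(6 + 1 \left(-2 + 4\right)\right) = - 56 \left(6 + 1 \cdot 2\right) = - 56 \left(6 + 2\right) = \left(-56\right) 8 = -448$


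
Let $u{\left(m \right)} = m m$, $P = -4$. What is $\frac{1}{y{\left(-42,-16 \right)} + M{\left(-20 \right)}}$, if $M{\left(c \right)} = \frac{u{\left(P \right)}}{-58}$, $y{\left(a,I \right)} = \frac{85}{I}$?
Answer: $- \frac{464}{2593} \approx -0.17894$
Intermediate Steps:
$u{\left(m \right)} = m^{2}$
$M{\left(c \right)} = - \frac{8}{29}$ ($M{\left(c \right)} = \frac{\left(-4\right)^{2}}{-58} = 16 \left(- \frac{1}{58}\right) = - \frac{8}{29}$)
$\frac{1}{y{\left(-42,-16 \right)} + M{\left(-20 \right)}} = \frac{1}{\frac{85}{-16} - \frac{8}{29}} = \frac{1}{85 \left(- \frac{1}{16}\right) - \frac{8}{29}} = \frac{1}{- \frac{85}{16} - \frac{8}{29}} = \frac{1}{- \frac{2593}{464}} = - \frac{464}{2593}$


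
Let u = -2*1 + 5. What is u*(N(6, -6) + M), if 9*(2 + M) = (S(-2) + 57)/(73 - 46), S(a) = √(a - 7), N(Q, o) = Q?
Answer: 343/27 + I/27 ≈ 12.704 + 0.037037*I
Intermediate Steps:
S(a) = √(-7 + a)
u = 3 (u = -2 + 5 = 3)
M = -143/81 + I/81 (M = -2 + ((√(-7 - 2) + 57)/(73 - 46))/9 = -2 + ((√(-9) + 57)/27)/9 = -2 + ((3*I + 57)*(1/27))/9 = -2 + ((57 + 3*I)*(1/27))/9 = -2 + (19/9 + I/9)/9 = -2 + (19/81 + I/81) = -143/81 + I/81 ≈ -1.7654 + 0.012346*I)
u*(N(6, -6) + M) = 3*(6 + (-143/81 + I/81)) = 3*(343/81 + I/81) = 343/27 + I/27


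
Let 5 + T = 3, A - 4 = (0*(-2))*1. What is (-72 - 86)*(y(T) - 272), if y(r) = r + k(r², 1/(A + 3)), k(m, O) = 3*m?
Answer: 41396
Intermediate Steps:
A = 4 (A = 4 + (0*(-2))*1 = 4 + 0*1 = 4 + 0 = 4)
T = -2 (T = -5 + 3 = -2)
y(r) = r + 3*r²
(-72 - 86)*(y(T) - 272) = (-72 - 86)*(-2*(1 + 3*(-2)) - 272) = -158*(-2*(1 - 6) - 272) = -158*(-2*(-5) - 272) = -158*(10 - 272) = -158*(-262) = 41396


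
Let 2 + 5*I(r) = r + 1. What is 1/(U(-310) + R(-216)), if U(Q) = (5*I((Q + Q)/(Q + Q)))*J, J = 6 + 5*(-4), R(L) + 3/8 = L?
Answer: -8/1731 ≈ -0.0046216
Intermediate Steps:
R(L) = -3/8 + L
I(r) = -⅕ + r/5 (I(r) = -⅖ + (r + 1)/5 = -⅖ + (1 + r)/5 = -⅖ + (⅕ + r/5) = -⅕ + r/5)
J = -14 (J = 6 - 20 = -14)
U(Q) = 0 (U(Q) = (5*(-⅕ + ((Q + Q)/(Q + Q))/5))*(-14) = (5*(-⅕ + ((2*Q)/((2*Q)))/5))*(-14) = (5*(-⅕ + ((2*Q)*(1/(2*Q)))/5))*(-14) = (5*(-⅕ + (⅕)*1))*(-14) = (5*(-⅕ + ⅕))*(-14) = (5*0)*(-14) = 0*(-14) = 0)
1/(U(-310) + R(-216)) = 1/(0 + (-3/8 - 216)) = 1/(0 - 1731/8) = 1/(-1731/8) = -8/1731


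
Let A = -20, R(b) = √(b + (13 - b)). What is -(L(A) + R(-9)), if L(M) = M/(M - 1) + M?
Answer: 400/21 - √13 ≈ 15.442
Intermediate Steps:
R(b) = √13
L(M) = M + M/(-1 + M) (L(M) = M/(-1 + M) + M = M + M/(-1 + M))
-(L(A) + R(-9)) = -((-20)²/(-1 - 20) + √13) = -(400/(-21) + √13) = -(400*(-1/21) + √13) = -(-400/21 + √13) = 400/21 - √13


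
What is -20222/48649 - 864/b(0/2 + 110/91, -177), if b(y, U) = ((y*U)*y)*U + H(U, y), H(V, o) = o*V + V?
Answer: -883153131118/2031600580673 ≈ -0.43471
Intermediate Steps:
H(V, o) = V + V*o (H(V, o) = V*o + V = V + V*o)
b(y, U) = U*(1 + y) + U**2*y**2 (b(y, U) = ((y*U)*y)*U + U*(1 + y) = ((U*y)*y)*U + U*(1 + y) = (U*y**2)*U + U*(1 + y) = U**2*y**2 + U*(1 + y) = U*(1 + y) + U**2*y**2)
-20222/48649 - 864/b(0/2 + 110/91, -177) = -20222/48649 - 864*(-1/(177*(1 + (0/2 + 110/91) - 177*(0/2 + 110/91)**2))) = -20222*1/48649 - 864*(-1/(177*(1 + (0*(1/2) + 110*(1/91)) - 177*(0*(1/2) + 110*(1/91))**2))) = -20222/48649 - 864*(-1/(177*(1 + (0 + 110/91) - 177*(0 + 110/91)**2))) = -20222/48649 - 864*(-1/(177*(1 + 110/91 - 177*(110/91)**2))) = -20222/48649 - 864*(-1/(177*(1 + 110/91 - 177*12100/8281))) = -20222/48649 - 864*(-1/(177*(1 + 110/91 - 2141700/8281))) = -20222/48649 - 864/((-177*(-2123409/8281))) = -20222/48649 - 864/375843393/8281 = -20222/48649 - 864*8281/375843393 = -20222/48649 - 794976/41760377 = -883153131118/2031600580673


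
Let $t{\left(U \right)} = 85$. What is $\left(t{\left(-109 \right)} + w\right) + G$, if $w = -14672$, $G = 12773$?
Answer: $-1814$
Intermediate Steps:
$\left(t{\left(-109 \right)} + w\right) + G = \left(85 - 14672\right) + 12773 = -14587 + 12773 = -1814$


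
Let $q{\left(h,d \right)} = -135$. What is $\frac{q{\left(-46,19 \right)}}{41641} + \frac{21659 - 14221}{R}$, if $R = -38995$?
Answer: $- \frac{314990083}{1623790795} \approx -0.19398$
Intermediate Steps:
$\frac{q{\left(-46,19 \right)}}{41641} + \frac{21659 - 14221}{R} = - \frac{135}{41641} + \frac{21659 - 14221}{-38995} = \left(-135\right) \frac{1}{41641} + 7438 \left(- \frac{1}{38995}\right) = - \frac{135}{41641} - \frac{7438}{38995} = - \frac{314990083}{1623790795}$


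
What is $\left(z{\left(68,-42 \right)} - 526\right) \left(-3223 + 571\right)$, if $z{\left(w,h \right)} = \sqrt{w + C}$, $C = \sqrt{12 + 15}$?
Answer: $1394952 - 2652 \sqrt{68 + 3 \sqrt{3}} \approx 1.3723 \cdot 10^{6}$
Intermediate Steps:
$C = 3 \sqrt{3}$ ($C = \sqrt{27} = 3 \sqrt{3} \approx 5.1962$)
$z{\left(w,h \right)} = \sqrt{w + 3 \sqrt{3}}$
$\left(z{\left(68,-42 \right)} - 526\right) \left(-3223 + 571\right) = \left(\sqrt{68 + 3 \sqrt{3}} - 526\right) \left(-3223 + 571\right) = \left(-526 + \sqrt{68 + 3 \sqrt{3}}\right) \left(-2652\right) = 1394952 - 2652 \sqrt{68 + 3 \sqrt{3}}$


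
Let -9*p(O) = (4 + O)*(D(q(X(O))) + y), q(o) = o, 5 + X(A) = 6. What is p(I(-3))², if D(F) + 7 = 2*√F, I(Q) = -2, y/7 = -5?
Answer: 6400/81 ≈ 79.012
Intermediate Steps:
y = -35 (y = 7*(-5) = -35)
X(A) = 1 (X(A) = -5 + 6 = 1)
D(F) = -7 + 2*√F
p(O) = 160/9 + 40*O/9 (p(O) = -(4 + O)*((-7 + 2*√1) - 35)/9 = -(4 + O)*((-7 + 2*1) - 35)/9 = -(4 + O)*((-7 + 2) - 35)/9 = -(4 + O)*(-5 - 35)/9 = -(4 + O)*(-40)/9 = -(-160 - 40*O)/9 = 160/9 + 40*O/9)
p(I(-3))² = (160/9 + (40/9)*(-2))² = (160/9 - 80/9)² = (80/9)² = 6400/81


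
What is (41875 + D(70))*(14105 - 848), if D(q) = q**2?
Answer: 620096175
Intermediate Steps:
(41875 + D(70))*(14105 - 848) = (41875 + 70**2)*(14105 - 848) = (41875 + 4900)*13257 = 46775*13257 = 620096175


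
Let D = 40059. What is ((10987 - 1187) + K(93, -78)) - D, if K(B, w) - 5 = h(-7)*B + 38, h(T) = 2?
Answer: -30030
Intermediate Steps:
K(B, w) = 43 + 2*B (K(B, w) = 5 + (2*B + 38) = 5 + (38 + 2*B) = 43 + 2*B)
((10987 - 1187) + K(93, -78)) - D = ((10987 - 1187) + (43 + 2*93)) - 1*40059 = (9800 + (43 + 186)) - 40059 = (9800 + 229) - 40059 = 10029 - 40059 = -30030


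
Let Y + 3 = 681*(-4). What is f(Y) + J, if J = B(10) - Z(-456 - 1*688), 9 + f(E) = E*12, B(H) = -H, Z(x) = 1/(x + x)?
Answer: -74915983/2288 ≈ -32743.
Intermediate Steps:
Z(x) = 1/(2*x)
Y = -2727 (Y = -3 + 681*(-4) = -3 - 2724 = -2727)
f(E) = -9 + 12*E (f(E) = -9 + E*12 = -9 + 12*E)
J = -22879/2288 (J = -1*10 - 1/(2*(-456 - 1*688)) = -10 - 1/(2*(-456 - 688)) = -10 - 1/(2*(-1144)) = -10 - (-1)/(2*1144) = -10 - 1*(-1/2288) = -10 + 1/2288 = -22879/2288 ≈ -9.9996)
f(Y) + J = (-9 + 12*(-2727)) - 22879/2288 = (-9 - 32724) - 22879/2288 = -32733 - 22879/2288 = -74915983/2288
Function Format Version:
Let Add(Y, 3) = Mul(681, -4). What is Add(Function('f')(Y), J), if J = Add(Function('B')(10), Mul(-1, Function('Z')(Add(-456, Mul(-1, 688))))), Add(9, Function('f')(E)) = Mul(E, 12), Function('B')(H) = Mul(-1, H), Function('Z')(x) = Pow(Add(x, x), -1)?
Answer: Rational(-74915983, 2288) ≈ -32743.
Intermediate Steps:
Function('Z')(x) = Mul(Rational(1, 2), Pow(x, -1)) (Function('Z')(x) = Pow(Mul(2, x), -1) = Mul(Rational(1, 2), Pow(x, -1)))
Y = -2727 (Y = Add(-3, Mul(681, -4)) = Add(-3, -2724) = -2727)
Function('f')(E) = Add(-9, Mul(12, E)) (Function('f')(E) = Add(-9, Mul(E, 12)) = Add(-9, Mul(12, E)))
J = Rational(-22879, 2288) (J = Add(Mul(-1, 10), Mul(-1, Mul(Rational(1, 2), Pow(Add(-456, Mul(-1, 688)), -1)))) = Add(-10, Mul(-1, Mul(Rational(1, 2), Pow(Add(-456, -688), -1)))) = Add(-10, Mul(-1, Mul(Rational(1, 2), Pow(-1144, -1)))) = Add(-10, Mul(-1, Mul(Rational(1, 2), Rational(-1, 1144)))) = Add(-10, Mul(-1, Rational(-1, 2288))) = Add(-10, Rational(1, 2288)) = Rational(-22879, 2288) ≈ -9.9996)
Add(Function('f')(Y), J) = Add(Add(-9, Mul(12, -2727)), Rational(-22879, 2288)) = Add(Add(-9, -32724), Rational(-22879, 2288)) = Add(-32733, Rational(-22879, 2288)) = Rational(-74915983, 2288)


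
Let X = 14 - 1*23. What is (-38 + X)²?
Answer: 2209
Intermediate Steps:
X = -9 (X = 14 - 23 = -9)
(-38 + X)² = (-38 - 9)² = (-47)² = 2209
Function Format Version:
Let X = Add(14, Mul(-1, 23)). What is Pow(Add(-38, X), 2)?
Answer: 2209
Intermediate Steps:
X = -9 (X = Add(14, -23) = -9)
Pow(Add(-38, X), 2) = Pow(Add(-38, -9), 2) = Pow(-47, 2) = 2209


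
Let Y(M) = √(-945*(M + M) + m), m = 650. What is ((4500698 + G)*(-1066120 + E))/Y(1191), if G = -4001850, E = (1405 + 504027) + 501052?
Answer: 14874649664*I*√562585/562585 ≈ 1.9831e+7*I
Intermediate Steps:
E = 1006484 (E = 505432 + 501052 = 1006484)
Y(M) = √(650 - 1890*M) (Y(M) = √(-945*(M + M) + 650) = √(-1890*M + 650) = √(650 - 1890*M))
((4500698 + G)*(-1066120 + E))/Y(1191) = ((4500698 - 4001850)*(-1066120 + 1006484))/(√(650 - 1890*1191)) = (498848*(-59636))/(√(650 - 2250990)) = -29749299328*(-I*√562585/1125170) = -(-14874649664)*I*√562585/562585 = 14874649664*I*√562585/562585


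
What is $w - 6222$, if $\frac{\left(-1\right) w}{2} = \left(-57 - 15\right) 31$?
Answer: $-1758$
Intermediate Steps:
$w = 4464$ ($w = - 2 \left(-57 - 15\right) 31 = - 2 \left(\left(-72\right) 31\right) = \left(-2\right) \left(-2232\right) = 4464$)
$w - 6222 = 4464 - 6222 = -1758$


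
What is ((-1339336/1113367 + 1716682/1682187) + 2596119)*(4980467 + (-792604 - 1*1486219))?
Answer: 4378688477218603675959524/624297164543 ≈ 7.0138e+12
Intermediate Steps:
((-1339336/1113367 + 1716682/1682187) + 2596119)*(4980467 + (-792604 - 1*1486219)) = ((-1339336*1/1113367 + 1716682*(1/1682187)) + 2596119)*(4980467 + (-792604 - 1486219)) = ((-1339336/1113367 + 1716682/1682187) + 2596119)*(4980467 - 2278823) = (-341716519538/1872891493629 + 2596119)*2701644 = (4862248849832106313/1872891493629)*2701644 = 4378688477218603675959524/624297164543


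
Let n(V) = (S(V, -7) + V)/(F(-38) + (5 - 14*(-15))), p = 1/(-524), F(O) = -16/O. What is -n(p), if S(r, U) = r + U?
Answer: 34865/1072366 ≈ 0.032512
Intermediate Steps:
S(r, U) = U + r
p = -1/524 ≈ -0.0019084
n(V) = -133/4093 + 38*V/4093 (n(V) = ((-7 + V) + V)/(-16/(-38) + (5 - 14*(-15))) = (-7 + 2*V)/(-16*(-1/38) + (5 + 210)) = (-7 + 2*V)/(8/19 + 215) = (-7 + 2*V)/(4093/19) = (-7 + 2*V)*(19/4093) = -133/4093 + 38*V/4093)
-n(p) = -(-133/4093 + (38/4093)*(-1/524)) = -(-133/4093 - 19/1072366) = -1*(-34865/1072366) = 34865/1072366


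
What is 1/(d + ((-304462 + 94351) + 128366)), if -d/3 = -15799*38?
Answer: 1/1719341 ≈ 5.8162e-7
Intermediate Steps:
d = 1801086 (d = -(-47397)*38 = -3*(-600362) = 1801086)
1/(d + ((-304462 + 94351) + 128366)) = 1/(1801086 + ((-304462 + 94351) + 128366)) = 1/(1801086 + (-210111 + 128366)) = 1/(1801086 - 81745) = 1/1719341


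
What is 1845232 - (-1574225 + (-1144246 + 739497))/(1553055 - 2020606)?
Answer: 862738087858/467551 ≈ 1.8452e+6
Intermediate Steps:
1845232 - (-1574225 + (-1144246 + 739497))/(1553055 - 2020606) = 1845232 - (-1574225 - 404749)/(-467551) = 1845232 - (-1978974)*(-1)/467551 = 1845232 - 1*1978974/467551 = 1845232 - 1978974/467551 = 862738087858/467551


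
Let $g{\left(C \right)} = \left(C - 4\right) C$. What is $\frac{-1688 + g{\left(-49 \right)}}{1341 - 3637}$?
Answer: $- \frac{909}{2296} \approx -0.39591$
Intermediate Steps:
$g{\left(C \right)} = C \left(-4 + C\right)$ ($g{\left(C \right)} = \left(-4 + C\right) C = C \left(-4 + C\right)$)
$\frac{-1688 + g{\left(-49 \right)}}{1341 - 3637} = \frac{-1688 - 49 \left(-4 - 49\right)}{1341 - 3637} = \frac{-1688 - -2597}{-2296} = \left(-1688 + 2597\right) \left(- \frac{1}{2296}\right) = 909 \left(- \frac{1}{2296}\right) = - \frac{909}{2296}$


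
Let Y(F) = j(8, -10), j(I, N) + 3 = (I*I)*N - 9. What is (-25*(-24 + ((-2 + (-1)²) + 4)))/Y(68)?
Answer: -525/652 ≈ -0.80521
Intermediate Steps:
j(I, N) = -12 + N*I² (j(I, N) = -3 + ((I*I)*N - 9) = -3 + (I²*N - 9) = -3 + (N*I² - 9) = -3 + (-9 + N*I²) = -12 + N*I²)
Y(F) = -652 (Y(F) = -12 - 10*8² = -12 - 10*64 = -12 - 640 = -652)
(-25*(-24 + ((-2 + (-1)²) + 4)))/Y(68) = -25*(-24 + ((-2 + (-1)²) + 4))/(-652) = -25*(-24 + ((-2 + 1) + 4))*(-1/652) = -25*(-24 + (-1 + 4))*(-1/652) = -25*(-24 + 3)*(-1/652) = -25*(-21)*(-1/652) = 525*(-1/652) = -525/652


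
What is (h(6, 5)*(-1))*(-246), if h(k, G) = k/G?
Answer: 1476/5 ≈ 295.20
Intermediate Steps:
(h(6, 5)*(-1))*(-246) = ((6/5)*(-1))*(-246) = -6/5*(-246) = 1476/5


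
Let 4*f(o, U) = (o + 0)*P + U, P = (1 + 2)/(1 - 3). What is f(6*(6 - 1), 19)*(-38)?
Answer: 247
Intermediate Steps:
P = -3/2 (P = 3/(-2) = 3*(-½) = -3/2 ≈ -1.5000)
f(o, U) = -3*o/8 + U/4 (f(o, U) = ((o + 0)*(-3/2) + U)/4 = (o*(-3/2) + U)/4 = (-3*o/2 + U)/4 = (U - 3*o/2)/4 = -3*o/8 + U/4)
f(6*(6 - 1), 19)*(-38) = (-9*(6 - 1)/4 + (¼)*19)*(-38) = (-9*5/4 + 19/4)*(-38) = (-3/8*30 + 19/4)*(-38) = (-45/4 + 19/4)*(-38) = -13/2*(-38) = 247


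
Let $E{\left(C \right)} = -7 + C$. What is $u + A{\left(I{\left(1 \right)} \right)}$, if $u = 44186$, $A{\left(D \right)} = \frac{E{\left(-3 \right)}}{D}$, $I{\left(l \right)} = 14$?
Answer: $\frac{309297}{7} \approx 44185.0$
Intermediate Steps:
$A{\left(D \right)} = - \frac{10}{D}$ ($A{\left(D \right)} = \frac{-7 - 3}{D} = - \frac{10}{D}$)
$u + A{\left(I{\left(1 \right)} \right)} = 44186 - \frac{10}{14} = 44186 - \frac{5}{7} = \frac{309297}{7}$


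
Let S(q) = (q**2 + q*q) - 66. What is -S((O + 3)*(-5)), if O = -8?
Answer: -1184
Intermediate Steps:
S(q) = -66 + 2*q**2 (S(q) = (q**2 + q**2) - 66 = 2*q**2 - 66 = -66 + 2*q**2)
-S((O + 3)*(-5)) = -(-66 + 2*((-8 + 3)*(-5))**2) = -(-66 + 2*(-5*(-5))**2) = -(-66 + 2*25**2) = -(-66 + 2*625) = -(-66 + 1250) = -1*1184 = -1184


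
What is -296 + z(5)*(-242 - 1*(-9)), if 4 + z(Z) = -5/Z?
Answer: 869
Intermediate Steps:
z(Z) = -4 - 5/Z
-296 + z(5)*(-242 - 1*(-9)) = -296 + (-4 - 5/5)*(-242 - 1*(-9)) = -296 + (-4 - 5*⅕)*(-242 + 9) = -296 + (-4 - 1)*(-233) = -296 - 5*(-233) = -296 + 1165 = 869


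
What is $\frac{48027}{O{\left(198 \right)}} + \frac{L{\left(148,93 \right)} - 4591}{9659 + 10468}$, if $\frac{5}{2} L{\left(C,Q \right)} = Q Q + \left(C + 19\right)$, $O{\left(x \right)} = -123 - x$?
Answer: $- \frac{1611635276}{10767945} \approx -149.67$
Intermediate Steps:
$L{\left(C,Q \right)} = \frac{38}{5} + \frac{2 C}{5} + \frac{2 Q^{2}}{5}$ ($L{\left(C,Q \right)} = \frac{2 \left(Q Q + \left(C + 19\right)\right)}{5} = \frac{2 \left(Q^{2} + \left(19 + C\right)\right)}{5} = \frac{2 \left(19 + C + Q^{2}\right)}{5} = \frac{38}{5} + \frac{2 C}{5} + \frac{2 Q^{2}}{5}$)
$\frac{48027}{O{\left(198 \right)}} + \frac{L{\left(148,93 \right)} - 4591}{9659 + 10468} = \frac{48027}{-123 - 198} + \frac{\left(\frac{38}{5} + \frac{2}{5} \cdot 148 + \frac{2 \cdot 93^{2}}{5}\right) - 4591}{9659 + 10468} = \frac{48027}{-123 - 198} + \frac{\left(\frac{38}{5} + \frac{296}{5} + \frac{2}{5} \cdot 8649\right) - 4591}{20127} = \frac{48027}{-321} + \left(\left(\frac{38}{5} + \frac{296}{5} + \frac{17298}{5}\right) - 4591\right) \frac{1}{20127} = 48027 \left(- \frac{1}{321}\right) + \left(\frac{17632}{5} - 4591\right) \frac{1}{20127} = - \frac{16009}{107} - \frac{5323}{100635} = - \frac{1611635276}{10767945}$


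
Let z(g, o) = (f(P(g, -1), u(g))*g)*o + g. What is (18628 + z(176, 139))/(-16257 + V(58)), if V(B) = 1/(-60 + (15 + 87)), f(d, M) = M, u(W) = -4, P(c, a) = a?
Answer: 3320184/682793 ≈ 4.8626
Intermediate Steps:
V(B) = 1/42 (V(B) = 1/(-60 + 102) = 1/42)
z(g, o) = g - 4*g*o (z(g, o) = (-4*g)*o + g = -4*g*o + g = g - 4*g*o)
(18628 + z(176, 139))/(-16257 + V(58)) = (18628 + 176*(1 - 4*139))/(-16257 + 1/42) = (18628 + 176*(1 - 556))/(-682793/42) = (18628 + 176*(-555))*(-42/682793) = (18628 - 97680)*(-42/682793) = -79052*(-42/682793) = 3320184/682793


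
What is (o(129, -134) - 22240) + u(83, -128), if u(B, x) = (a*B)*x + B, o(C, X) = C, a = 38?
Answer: -425740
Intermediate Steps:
u(B, x) = B + 38*B*x (u(B, x) = (38*B)*x + B = 38*B*x + B = B + 38*B*x)
(o(129, -134) - 22240) + u(83, -128) = (129 - 22240) + 83*(1 + 38*(-128)) = -22111 + 83*(1 - 4864) = -22111 + 83*(-4863) = -22111 - 403629 = -425740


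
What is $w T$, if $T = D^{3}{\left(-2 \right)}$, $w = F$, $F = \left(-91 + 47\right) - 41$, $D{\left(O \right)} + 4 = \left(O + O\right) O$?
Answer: $-5440$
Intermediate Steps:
$D{\left(O \right)} = -4 + 2 O^{2}$ ($D{\left(O \right)} = -4 + \left(O + O\right) O = -4 + 2 O O = -4 + 2 O^{2}$)
$F = -85$ ($F = -44 - 41 = -85$)
$w = -85$
$T = 64$ ($T = \left(-4 + 2 \left(-2\right)^{2}\right)^{3} = \left(-4 + 2 \cdot 4\right)^{3} = \left(-4 + 8\right)^{3} = 4^{3} = 64$)
$w T = \left(-85\right) 64 = -5440$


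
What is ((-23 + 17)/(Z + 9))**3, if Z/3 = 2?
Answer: -8/125 ≈ -0.064000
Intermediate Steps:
Z = 6 (Z = 3*2 = 6)
((-23 + 17)/(Z + 9))**3 = ((-23 + 17)/(6 + 9))**3 = (-6/15)**3 = (-6*1/15)**3 = (-2/5)**3 = -8/125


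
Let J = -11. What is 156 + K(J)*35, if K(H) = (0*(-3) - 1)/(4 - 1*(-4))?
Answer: 1213/8 ≈ 151.63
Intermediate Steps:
K(H) = -⅛ (K(H) = (0 - 1)/(4 + 4) = -1/8 = -1*⅛ = -⅛)
156 + K(J)*35 = 156 - ⅛*35 = 156 - 35/8 = 1213/8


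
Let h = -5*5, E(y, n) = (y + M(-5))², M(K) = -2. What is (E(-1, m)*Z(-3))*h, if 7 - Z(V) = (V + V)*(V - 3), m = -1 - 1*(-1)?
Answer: 6525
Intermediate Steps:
m = 0 (m = -1 + 1 = 0)
Z(V) = 7 - 2*V*(-3 + V) (Z(V) = 7 - (V + V)*(V - 3) = 7 - 2*V*(-3 + V))
E(y, n) = (-2 + y)² (E(y, n) = (y - 2)² = (-2 + y)²)
h = -25
(E(-1, m)*Z(-3))*h = ((-2 - 1)²*(7 - 2*(-3)² + 6*(-3)))*(-25) = ((-3)²*(7 - 2*9 - 18))*(-25) = (9*(7 - 18 - 18))*(-25) = (9*(-29))*(-25) = -261*(-25) = 6525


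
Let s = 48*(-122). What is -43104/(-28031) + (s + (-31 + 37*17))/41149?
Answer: 1626299498/1153447619 ≈ 1.4099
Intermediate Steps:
s = -5856
-43104/(-28031) + (s + (-31 + 37*17))/41149 = -43104/(-28031) + (-5856 + (-31 + 37*17))/41149 = -43104*(-1/28031) + (-5856 + (-31 + 629))*(1/41149) = 43104/28031 + (-5856 + 598)*(1/41149) = 43104/28031 - 5258*1/41149 = 43104/28031 - 5258/41149 = 1626299498/1153447619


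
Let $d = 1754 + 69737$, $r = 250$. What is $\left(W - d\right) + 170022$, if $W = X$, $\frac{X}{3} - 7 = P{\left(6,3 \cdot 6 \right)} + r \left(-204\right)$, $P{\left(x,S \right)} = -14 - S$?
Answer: $-54544$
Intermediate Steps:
$d = 71491$
$X = -153075$ ($X = 21 + 3 \left(\left(-14 - 3 \cdot 6\right) + 250 \left(-204\right)\right) = 21 + 3 \left(\left(-14 - 18\right) - 51000\right) = 21 + 3 \left(-32 - 51000\right) = 21 + 3 \left(-51032\right) = 21 - 153096 = -153075$)
$W = -153075$
$\left(W - d\right) + 170022 = \left(-153075 - 71491\right) + 170022 = -224566 + 170022 = -54544$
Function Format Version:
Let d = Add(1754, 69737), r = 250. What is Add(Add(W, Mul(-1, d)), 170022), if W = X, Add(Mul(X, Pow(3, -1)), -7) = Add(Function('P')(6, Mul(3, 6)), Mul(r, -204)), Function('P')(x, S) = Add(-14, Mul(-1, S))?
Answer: -54544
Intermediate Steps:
d = 71491
X = -153075 (X = Add(21, Mul(3, Add(Add(-14, Mul(-1, Mul(3, 6))), Mul(250, -204)))) = Add(21, Mul(3, Add(Add(-14, Mul(-1, 18)), -51000))) = Add(21, Mul(3, Add(Add(-14, -18), -51000))) = Add(21, Mul(3, Add(-32, -51000))) = Add(21, Mul(3, -51032)) = Add(21, -153096) = -153075)
W = -153075
Add(Add(W, Mul(-1, d)), 170022) = Add(Add(-153075, Mul(-1, 71491)), 170022) = Add(Add(-153075, -71491), 170022) = Add(-224566, 170022) = -54544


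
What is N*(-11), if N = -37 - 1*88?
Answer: 1375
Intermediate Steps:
N = -125 (N = -37 - 88 = -125)
N*(-11) = -125*(-11) = 1375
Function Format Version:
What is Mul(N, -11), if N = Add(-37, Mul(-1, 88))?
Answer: 1375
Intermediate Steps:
N = -125 (N = Add(-37, -88) = -125)
Mul(N, -11) = Mul(-125, -11) = 1375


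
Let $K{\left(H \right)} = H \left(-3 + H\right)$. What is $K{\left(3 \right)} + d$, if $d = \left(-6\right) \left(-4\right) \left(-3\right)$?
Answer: $-72$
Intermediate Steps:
$d = -72$ ($d = 24 \left(-3\right) = -72$)
$K{\left(3 \right)} + d = 3 \left(-3 + 3\right) - 72 = 3 \cdot 0 - 72 = 0 - 72 = -72$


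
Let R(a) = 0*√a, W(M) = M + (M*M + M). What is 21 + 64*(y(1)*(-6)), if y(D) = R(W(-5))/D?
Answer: 21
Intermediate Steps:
W(M) = M² + 2*M (W(M) = M + (M² + M) = M + (M + M²) = M² + 2*M)
R(a) = 0
y(D) = 0 (y(D) = 0/D = 0)
21 + 64*(y(1)*(-6)) = 21 + 64*(0*(-6)) = 21 + 64*0 = 21 + 0 = 21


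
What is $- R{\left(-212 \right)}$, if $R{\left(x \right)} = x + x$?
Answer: $424$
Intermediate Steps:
$R{\left(x \right)} = 2 x$
$- R{\left(-212 \right)} = - 2 \left(-212\right) = \left(-1\right) \left(-424\right) = 424$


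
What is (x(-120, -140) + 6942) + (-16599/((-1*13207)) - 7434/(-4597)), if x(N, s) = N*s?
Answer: 1441612537059/60712579 ≈ 23745.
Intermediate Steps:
(x(-120, -140) + 6942) + (-16599/((-1*13207)) - 7434/(-4597)) = (-120*(-140) + 6942) + (-16599/((-1*13207)) - 7434/(-4597)) = (16800 + 6942) + (-16599/(-13207) - 7434*(-1/4597)) = 23742 + (-16599*(-1/13207) + 7434/4597) = 23742 + (16599/13207 + 7434/4597) = 23742 + 174486441/60712579 = 1441612537059/60712579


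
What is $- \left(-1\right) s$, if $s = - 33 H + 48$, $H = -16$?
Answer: $576$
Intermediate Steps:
$s = 576$ ($s = \left(-33\right) \left(-16\right) + 48 = 528 + 48 = 576$)
$- \left(-1\right) s = - \left(-1\right) 576 = \left(-1\right) \left(-576\right) = 576$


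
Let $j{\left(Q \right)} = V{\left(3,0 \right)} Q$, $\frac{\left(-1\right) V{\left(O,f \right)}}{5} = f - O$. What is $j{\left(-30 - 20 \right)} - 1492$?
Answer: $-2242$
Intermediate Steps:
$V{\left(O,f \right)} = - 5 f + 5 O$ ($V{\left(O,f \right)} = - 5 \left(f - O\right) = - 5 f + 5 O$)
$j{\left(Q \right)} = 15 Q$ ($j{\left(Q \right)} = \left(\left(-5\right) 0 + 5 \cdot 3\right) Q = \left(0 + 15\right) Q = 15 Q$)
$j{\left(-30 - 20 \right)} - 1492 = 15 \left(-30 - 20\right) - 1492 = 15 \left(-50\right) - 1492 = -750 - 1492 = -2242$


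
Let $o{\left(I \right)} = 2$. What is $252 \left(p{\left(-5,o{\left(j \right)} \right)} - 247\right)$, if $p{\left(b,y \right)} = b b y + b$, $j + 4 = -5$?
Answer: $-50904$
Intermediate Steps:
$j = -9$ ($j = -4 - 5 = -9$)
$p{\left(b,y \right)} = b + y b^{2}$ ($p{\left(b,y \right)} = b^{2} y + b = y b^{2} + b = b + y b^{2}$)
$252 \left(p{\left(-5,o{\left(j \right)} \right)} - 247\right) = 252 \left(- 5 \left(1 - 10\right) - 247\right) = 252 \left(\left(-5\right) \left(-9\right) - 247\right) = 252 \left(45 - 247\right) = 252 \left(-202\right) = -50904$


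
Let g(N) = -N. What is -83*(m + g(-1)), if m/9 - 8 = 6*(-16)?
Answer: 65653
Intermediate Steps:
m = -792 (m = 72 + 9*(6*(-16)) = 72 + 9*(-96) = 72 - 864 = -792)
-83*(m + g(-1)) = -83*(-792 - 1*(-1)) = -83*(-792 + 1) = -83*(-791) = 65653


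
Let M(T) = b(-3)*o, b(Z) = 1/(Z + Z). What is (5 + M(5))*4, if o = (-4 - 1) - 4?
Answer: 26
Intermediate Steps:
b(Z) = 1/(2*Z)
o = -9 (o = -5 - 4 = -9)
M(T) = 3/2 (M(T) = ((½)/(-3))*(-9) = ((½)*(-⅓))*(-9) = -⅙*(-9) = 3/2)
(5 + M(5))*4 = (5 + 3/2)*4 = (13/2)*4 = 26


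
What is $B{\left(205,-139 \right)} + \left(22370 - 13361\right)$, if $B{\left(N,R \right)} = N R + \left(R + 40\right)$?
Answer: $-19585$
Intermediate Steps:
$B{\left(N,R \right)} = 40 + R + N R$ ($B{\left(N,R \right)} = N R + \left(40 + R\right) = 40 + R + N R$)
$B{\left(205,-139 \right)} + \left(22370 - 13361\right) = \left(40 - 139 + 205 \left(-139\right)\right) + \left(22370 - 13361\right) = \left(40 - 139 - 28495\right) + \left(22370 - 13361\right) = -28594 + 9009 = -19585$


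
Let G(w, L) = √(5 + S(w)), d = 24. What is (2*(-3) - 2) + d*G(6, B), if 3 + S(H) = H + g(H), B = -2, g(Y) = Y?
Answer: -8 + 24*√14 ≈ 81.800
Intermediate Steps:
S(H) = -3 + 2*H (S(H) = -3 + (H + H) = -3 + 2*H)
G(w, L) = √(2 + 2*w) (G(w, L) = √(5 + (-3 + 2*w)) = √(2 + 2*w))
(2*(-3) - 2) + d*G(6, B) = (2*(-3) - 2) + 24*√(2 + 2*6) = (-6 - 2) + 24*√(2 + 12) = -8 + 24*√14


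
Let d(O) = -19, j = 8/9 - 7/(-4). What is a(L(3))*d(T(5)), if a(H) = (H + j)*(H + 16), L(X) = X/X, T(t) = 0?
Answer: -42313/36 ≈ -1175.4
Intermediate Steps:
j = 95/36 (j = 8*(1/9) - 7*(-1/4) = 8/9 + 7/4 = 95/36 ≈ 2.6389)
L(X) = 1
a(H) = (16 + H)*(95/36 + H) (a(H) = (H + 95/36)*(H + 16) = (95/36 + H)*(16 + H) = (16 + H)*(95/36 + H))
a(L(3))*d(T(5)) = (380/9 + 1**2 + (671/36)*1)*(-19) = (380/9 + 1 + 671/36)*(-19) = (2227/36)*(-19) = -42313/36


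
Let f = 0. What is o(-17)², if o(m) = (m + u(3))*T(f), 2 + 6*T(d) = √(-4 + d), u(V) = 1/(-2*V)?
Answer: -10609*I/162 ≈ -65.488*I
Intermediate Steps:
u(V) = -1/(2*V)
T(d) = -⅓ + √(-4 + d)/6
o(m) = (-⅓ + I/3)*(-⅙ + m) (o(m) = (m - ½/3)*(-⅓ + √(-4 + 0)/6) = (m - ½*⅓)*(-⅓ + √(-4)/6) = (m - ⅙)*(-⅓ + (2*I)/6) = (-⅙ + m)*(-⅓ + I/3) = (-⅓ + I/3)*(-⅙ + m))
o(-17)² = ((1 - I)*(1 - 6*(-17))/18)² = ((1 - I)*(1 + 102)/18)² = ((1/18)*(1 - I)*103)² = (103/18 - 103*I/18)²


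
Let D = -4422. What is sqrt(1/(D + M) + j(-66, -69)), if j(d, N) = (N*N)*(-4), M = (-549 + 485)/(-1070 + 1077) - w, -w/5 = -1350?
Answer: I*sqrt(29165313979033)/39134 ≈ 138.0*I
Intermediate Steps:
w = 6750 (w = -5*(-1350) = 6750)
M = -47314/7 (M = (-549 + 485)/(-1070 + 1077) - 1*6750 = -64/7 - 6750 = -47314/7 ≈ -6759.1)
j(d, N) = -4*N**2 (j(d, N) = N**2*(-4) = -4*N**2)
sqrt(1/(D + M) + j(-66, -69)) = sqrt(1/(-4422 - 47314/7) - 4*(-69)**2) = sqrt(1/(-78268/7) - 4*4761) = sqrt(-7/78268 - 19044) = sqrt(-1490535799/78268) = I*sqrt(29165313979033)/39134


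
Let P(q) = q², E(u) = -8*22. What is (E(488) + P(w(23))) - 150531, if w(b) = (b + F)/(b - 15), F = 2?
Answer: -9644623/64 ≈ -1.5070e+5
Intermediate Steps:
E(u) = -176
w(b) = (2 + b)/(-15 + b) (w(b) = (b + 2)/(b - 15) = (2 + b)/(-15 + b))
(E(488) + P(w(23))) - 150531 = (-176 + ((2 + 23)/(-15 + 23))²) - 150531 = (-176 + (25/8)²) - 150531 = (-176 + 625/64) - 150531 = -10639/64 - 150531 = -9644623/64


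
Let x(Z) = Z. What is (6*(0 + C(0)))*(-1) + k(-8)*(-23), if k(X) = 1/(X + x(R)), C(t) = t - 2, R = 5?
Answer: 59/3 ≈ 19.667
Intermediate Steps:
C(t) = -2 + t
k(X) = 1/(5 + X) (k(X) = 1/(X + 5) = 1/(5 + X))
(6*(0 + C(0)))*(-1) + k(-8)*(-23) = (6*(0 + (-2 + 0)))*(-1) - 23/(5 - 8) = (6*(0 - 2))*(-1) - 23/(-3) = (6*(-2))*(-1) - 1/3*(-23) = -12*(-1) + 23/3 = 12 + 23/3 = 59/3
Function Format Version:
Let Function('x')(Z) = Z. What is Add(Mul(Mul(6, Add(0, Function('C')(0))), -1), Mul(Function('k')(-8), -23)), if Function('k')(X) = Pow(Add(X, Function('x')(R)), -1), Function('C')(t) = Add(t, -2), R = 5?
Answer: Rational(59, 3) ≈ 19.667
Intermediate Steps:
Function('C')(t) = Add(-2, t)
Function('k')(X) = Pow(Add(5, X), -1) (Function('k')(X) = Pow(Add(X, 5), -1) = Pow(Add(5, X), -1))
Add(Mul(Mul(6, Add(0, Function('C')(0))), -1), Mul(Function('k')(-8), -23)) = Add(Mul(Mul(6, Add(0, Add(-2, 0))), -1), Mul(Pow(Add(5, -8), -1), -23)) = Add(Mul(Mul(6, Add(0, -2)), -1), Mul(Pow(-3, -1), -23)) = Add(Mul(Mul(6, -2), -1), Mul(Rational(-1, 3), -23)) = Add(Mul(-12, -1), Rational(23, 3)) = Add(12, Rational(23, 3)) = Rational(59, 3)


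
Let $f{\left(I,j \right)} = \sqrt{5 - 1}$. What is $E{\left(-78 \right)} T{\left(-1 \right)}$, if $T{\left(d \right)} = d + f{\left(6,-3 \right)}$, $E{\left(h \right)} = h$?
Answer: $-78$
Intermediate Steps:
$f{\left(I,j \right)} = 2$ ($f{\left(I,j \right)} = \sqrt{4} = 2$)
$T{\left(d \right)} = 2 + d$ ($T{\left(d \right)} = d + 2 = 2 + d$)
$E{\left(-78 \right)} T{\left(-1 \right)} = - 78 \left(2 - 1\right) = \left(-78\right) 1 = -78$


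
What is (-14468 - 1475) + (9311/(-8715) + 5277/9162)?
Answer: -141448592113/8871870 ≈ -15944.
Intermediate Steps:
(-14468 - 1475) + (9311/(-8715) + 5277/9162) = -15943 + (9311*(-1/8715) + 5277*(1/9162)) = -15943 + (-9311/8715 + 1759/3054) = -15943 - 4368703/8871870 = -141448592113/8871870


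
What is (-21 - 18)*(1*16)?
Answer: -624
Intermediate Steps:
(-21 - 18)*(1*16) = -39*16 = -624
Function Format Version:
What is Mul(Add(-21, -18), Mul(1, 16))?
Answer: -624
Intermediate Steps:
Mul(Add(-21, -18), Mul(1, 16)) = Mul(-39, 16) = -624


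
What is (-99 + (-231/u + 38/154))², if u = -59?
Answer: 185630860801/20638849 ≈ 8994.3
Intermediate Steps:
(-99 + (-231/u + 38/154))² = (-99 + (-231/(-59) + 38/154))² = (-99 + (-231*(-1/59) + 38*(1/154)))² = (-99 + (231/59 + 19/77))² = (-99 + 18908/4543)² = (-430849/4543)² = 185630860801/20638849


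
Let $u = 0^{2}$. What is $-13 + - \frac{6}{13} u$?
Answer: $-13$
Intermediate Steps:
$u = 0$
$-13 + - \frac{6}{13} u = -13 + - \frac{6}{13} \cdot 0 = -13 + \left(-6\right) \frac{1}{13} \cdot 0 = -13 - 0 = -13 + 0 = -13$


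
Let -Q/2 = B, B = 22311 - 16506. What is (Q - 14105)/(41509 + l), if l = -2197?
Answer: -25715/39312 ≈ -0.65413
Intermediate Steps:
B = 5805
Q = -11610 (Q = -2*5805 = -11610)
(Q - 14105)/(41509 + l) = (-11610 - 14105)/(41509 - 2197) = -25715/39312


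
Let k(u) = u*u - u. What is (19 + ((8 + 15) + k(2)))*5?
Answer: 220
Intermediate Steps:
k(u) = u² - u
(19 + ((8 + 15) + k(2)))*5 = (19 + ((8 + 15) + 2*(-1 + 2)))*5 = (19 + (23 + 2*1))*5 = (19 + (23 + 2))*5 = (19 + 25)*5 = 44*5 = 220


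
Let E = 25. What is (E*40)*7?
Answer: 7000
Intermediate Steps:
(E*40)*7 = (25*40)*7 = 1000*7 = 7000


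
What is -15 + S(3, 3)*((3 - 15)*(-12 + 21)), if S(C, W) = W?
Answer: -339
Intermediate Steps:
-15 + S(3, 3)*((3 - 15)*(-12 + 21)) = -15 + 3*((3 - 15)*(-12 + 21)) = -15 + 3*(-12*9) = -15 + 3*(-108) = -15 - 324 = -339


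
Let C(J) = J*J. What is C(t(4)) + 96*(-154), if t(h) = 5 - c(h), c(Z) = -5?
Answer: -14684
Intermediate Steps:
t(h) = 10 (t(h) = 5 - 1*(-5) = 5 + 5 = 10)
C(J) = J²
C(t(4)) + 96*(-154) = 10² + 96*(-154) = 100 - 14784 = -14684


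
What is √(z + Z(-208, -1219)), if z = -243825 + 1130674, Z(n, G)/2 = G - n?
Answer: √884827 ≈ 940.65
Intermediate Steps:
Z(n, G) = -2*n + 2*G (Z(n, G) = 2*(G - n) = -2*n + 2*G)
z = 886849
√(z + Z(-208, -1219)) = √(886849 + (-2*(-208) + 2*(-1219))) = √(886849 + (416 - 2438)) = √(886849 - 2022) = √884827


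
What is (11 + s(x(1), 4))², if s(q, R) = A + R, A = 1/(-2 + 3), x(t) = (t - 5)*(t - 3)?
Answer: 256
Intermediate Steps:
x(t) = (-5 + t)*(-3 + t)
A = 1 (A = 1/1 = 1)
s(q, R) = 1 + R
(11 + s(x(1), 4))² = (11 + (1 + 4))² = (11 + 5)² = 16² = 256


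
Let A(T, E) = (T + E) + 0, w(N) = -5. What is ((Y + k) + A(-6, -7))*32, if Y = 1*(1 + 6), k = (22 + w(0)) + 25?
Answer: 1152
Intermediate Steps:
k = 42 (k = (22 - 5) + 25 = 17 + 25 = 42)
A(T, E) = E + T (A(T, E) = (E + T) + 0 = E + T)
Y = 7 (Y = 1*7 = 7)
((Y + k) + A(-6, -7))*32 = ((7 + 42) + (-7 - 6))*32 = (49 - 13)*32 = 36*32 = 1152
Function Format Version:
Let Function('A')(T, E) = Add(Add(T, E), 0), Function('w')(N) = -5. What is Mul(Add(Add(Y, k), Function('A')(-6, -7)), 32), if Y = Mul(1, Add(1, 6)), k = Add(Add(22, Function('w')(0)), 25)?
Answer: 1152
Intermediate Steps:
k = 42 (k = Add(Add(22, -5), 25) = Add(17, 25) = 42)
Function('A')(T, E) = Add(E, T) (Function('A')(T, E) = Add(Add(E, T), 0) = Add(E, T))
Y = 7 (Y = Mul(1, 7) = 7)
Mul(Add(Add(Y, k), Function('A')(-6, -7)), 32) = Mul(Add(Add(7, 42), Add(-7, -6)), 32) = Mul(Add(49, -13), 32) = Mul(36, 32) = 1152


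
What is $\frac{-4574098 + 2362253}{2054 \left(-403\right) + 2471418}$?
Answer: $- \frac{2211845}{1643656} \approx -1.3457$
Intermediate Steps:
$\frac{-4574098 + 2362253}{2054 \left(-403\right) + 2471418} = - \frac{2211845}{-827762 + 2471418} = - \frac{2211845}{1643656}$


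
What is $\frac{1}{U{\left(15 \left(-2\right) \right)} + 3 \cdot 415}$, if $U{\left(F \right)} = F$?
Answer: $\frac{1}{1215} \approx 0.00082305$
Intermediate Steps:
$\frac{1}{U{\left(15 \left(-2\right) \right)} + 3 \cdot 415} = \frac{1}{15 \left(-2\right) + 3 \cdot 415} = \frac{1}{-30 + 1245} = \frac{1}{1215}$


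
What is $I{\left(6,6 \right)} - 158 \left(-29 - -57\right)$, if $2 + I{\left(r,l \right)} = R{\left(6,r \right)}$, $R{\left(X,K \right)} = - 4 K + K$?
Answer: $-4444$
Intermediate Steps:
$R{\left(X,K \right)} = - 3 K$
$I{\left(r,l \right)} = -2 - 3 r$
$I{\left(6,6 \right)} - 158 \left(-29 - -57\right) = \left(-2 - 18\right) - 158 \left(-29 - -57\right) = \left(-2 - 18\right) - 158 \left(-29 + 57\right) = -20 - 4424 = -4444$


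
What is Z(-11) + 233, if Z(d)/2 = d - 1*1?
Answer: 209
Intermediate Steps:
Z(d) = -2 + 2*d (Z(d) = 2*(d - 1*1) = 2*(d - 1) = 2*(-1 + d) = -2 + 2*d)
Z(-11) + 233 = (-2 + 2*(-11)) + 233 = (-2 - 22) + 233 = -24 + 233 = 209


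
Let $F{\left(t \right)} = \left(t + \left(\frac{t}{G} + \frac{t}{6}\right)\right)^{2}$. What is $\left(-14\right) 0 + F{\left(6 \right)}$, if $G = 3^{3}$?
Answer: $\frac{4225}{81} \approx 52.161$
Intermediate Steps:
$G = 27$
$F{\left(t \right)} = \frac{4225 t^{2}}{2916}$ ($F{\left(t \right)} = \left(t + \left(\frac{t}{27} + \frac{t}{6}\right)\right)^{2} = \left(t + \frac{11 t}{54}\right)^{2} = \left(\frac{65 t}{54}\right)^{2} = \frac{4225 t^{2}}{2916}$)
$\left(-14\right) 0 + F{\left(6 \right)} = \left(-14\right) 0 + \frac{4225 \cdot 6^{2}}{2916} = 0 + \frac{4225}{2916} \cdot 36 = 0 + \frac{4225}{81} = \frac{4225}{81}$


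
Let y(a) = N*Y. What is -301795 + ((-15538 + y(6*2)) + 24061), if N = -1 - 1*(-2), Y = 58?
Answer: -293214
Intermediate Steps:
N = 1 (N = -1 + 2 = 1)
y(a) = 58 (y(a) = 1*58 = 58)
-301795 + ((-15538 + y(6*2)) + 24061) = -301795 + ((-15538 + 58) + 24061) = -301795 + (-15480 + 24061) = -301795 + 8581 = -293214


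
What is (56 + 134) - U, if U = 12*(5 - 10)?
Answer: 250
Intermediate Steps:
U = -60 (U = 12*(-5) = -60)
(56 + 134) - U = (56 + 134) - 1*(-60) = 190 + 60 = 250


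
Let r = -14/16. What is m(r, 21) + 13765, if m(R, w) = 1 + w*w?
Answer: 14207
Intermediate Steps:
r = -7/8 (r = -14*1/16 = -7/8 ≈ -0.87500)
m(R, w) = 1 + w²
m(r, 21) + 13765 = (1 + 21²) + 13765 = (1 + 441) + 13765 = 442 + 13765 = 14207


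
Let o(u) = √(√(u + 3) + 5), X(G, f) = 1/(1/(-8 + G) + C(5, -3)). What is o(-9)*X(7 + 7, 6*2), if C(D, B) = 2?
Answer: 6*√(5 + I*√6)/13 ≈ 1.0609 + 0.24591*I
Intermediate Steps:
X(G, f) = 1/(2 + 1/(-8 + G)) (X(G, f) = 1/(1/(-8 + G) + 2) = 1/(2 + 1/(-8 + G)))
o(u) = √(5 + √(3 + u)) (o(u) = √(√(3 + u) + 5) = √(5 + √(3 + u)))
o(-9)*X(7 + 7, 6*2) = √(5 + √(3 - 9))*((-8 + (7 + 7))/(-15 + 2*(7 + 7))) = √(5 + √(-6))*((-8 + 14)/(-15 + 2*14)) = √(5 + I*√6)*(6/(-15 + 28)) = √(5 + I*√6)*(6/13) = 6*√(5 + I*√6)/13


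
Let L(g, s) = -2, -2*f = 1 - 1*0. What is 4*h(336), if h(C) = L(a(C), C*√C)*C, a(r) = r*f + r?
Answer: -2688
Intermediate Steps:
f = -½ (f = -(1 - 1*0)/2 = -(1 + 0)/2 = -½*1 = -½ ≈ -0.50000)
a(r) = r/2 (a(r) = r*(-½) + r = -r/2 + r = r/2)
h(C) = -2*C
4*h(336) = 4*(-2*336) = 4*(-672) = -2688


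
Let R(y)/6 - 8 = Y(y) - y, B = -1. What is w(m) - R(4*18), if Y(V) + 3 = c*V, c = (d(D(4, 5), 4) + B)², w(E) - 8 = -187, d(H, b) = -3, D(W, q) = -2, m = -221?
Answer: -6689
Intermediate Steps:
w(E) = -179 (w(E) = 8 - 187 = -179)
c = 16 (c = (-3 - 1)² = (-4)² = 16)
Y(V) = -3 + 16*V
R(y) = 30 + 90*y (R(y) = 48 + 6*((-3 + 16*y) - y) = 48 + 6*(-3 + 15*y) = 48 + (-18 + 90*y) = 30 + 90*y)
w(m) - R(4*18) = -179 - (30 + 90*(4*18)) = -179 - (30 + 90*72) = -179 - (30 + 6480) = -179 - 1*6510 = -179 - 6510 = -6689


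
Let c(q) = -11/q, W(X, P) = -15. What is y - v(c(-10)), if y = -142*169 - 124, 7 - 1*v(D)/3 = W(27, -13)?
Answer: -24188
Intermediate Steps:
v(D) = 66 (v(D) = 21 - 3*(-15) = 21 + 45 = 66)
y = -24122 (y = -23998 - 124 = -24122)
y - v(c(-10)) = -24122 - 1*66 = -24122 - 66 = -24188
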